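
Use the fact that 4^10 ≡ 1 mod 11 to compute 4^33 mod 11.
By Fermat: 4^{10} ≡ 1 mod 11. 33 = 3×10 + 3. So 4^{33} ≡ 4^{3} ≡ 9 mod 11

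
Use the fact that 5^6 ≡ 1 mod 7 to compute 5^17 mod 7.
By Fermat: 5^{6} ≡ 1 mod 7. 17 = 2×6 + 5. So 5^{17} ≡ 5^{5} ≡ 3 mod 7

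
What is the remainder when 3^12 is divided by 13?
Using Fermat: 3^{12} ≡ 1 (mod 13). 12 ≡ 0 (mod 12). So 3^{12} ≡ 3^{0} ≡ 1 (mod 13)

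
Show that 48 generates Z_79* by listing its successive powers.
48^1, 48^2, ..., 48^{78} mod 79: [48, 13, 71, 11, 54, 64, 70, 42, 41, 72, 59, 67, 56, 2, 17, 26, 63, 22, 29, 49, 61, 5, 3, 65, 39, 55, 33, 4, 34, 52, 47, 44, 58, 19, 43, 10, 6, 51, 78, 31, 66, 8, 68, 25, 15, 9, 37, 38, 7, 20, 12, 23, 77, 62, 53, 16, 57, 50, 30, 18, 74, 76, 14, 40, 24, 46, 75, 45, 27, 32, 35, 21, 60, 36, 69, 73, 28, 1]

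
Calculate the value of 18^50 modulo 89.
By repeated squaring mod 89: 18^{1}≡18, 18^{2}≡57, 18^{4}≡45, 18^{8}≡67, 18^{16}≡39, 18^{32}≡8. Then 18^{50} = 18^{32+16+2} ≡ 8 × 39 × 57 ≡ 73 mod 89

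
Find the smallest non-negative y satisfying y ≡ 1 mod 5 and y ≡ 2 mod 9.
M = 5 × 9 = 45. M₁ = 9, y₁ ≡ 4 mod 5. M₂ = 5, y₂ ≡ 2 mod 9. y = 1×9×4 + 2×5×2 ≡ 11 mod 45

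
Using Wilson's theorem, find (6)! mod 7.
By Wilson's theorem, (6)! ≡ -1 ≡ 6 mod 7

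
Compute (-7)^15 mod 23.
By repeated squaring (mod 23): (-7)^{1}≡16, (-7)^{2}≡3, (-7)^{4}≡9, (-7)^{8}≡12. Then (-7)^{15} = (-7)^{8+4+2+1} ≡ 12 × 9 × 3 × 16 ≡ 9 (mod 23)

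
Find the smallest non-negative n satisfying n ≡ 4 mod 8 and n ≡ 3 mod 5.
M = 8 × 5 = 40. M₁ = 5, y₁ ≡ 5 mod 8. M₂ = 8, y₂ ≡ 2 mod 5. n = 4×5×5 + 3×8×2 ≡ 28 mod 40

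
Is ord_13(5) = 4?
Powers of 5 mod 13: 5^1≡5, 5^2≡12, 5^3≡8, 5^4≡1. First k with 5^k≡1 is k=4. Yes, ord_13(5) = 4.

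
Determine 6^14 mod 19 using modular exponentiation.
By repeated squaring mod 19: 6^{1}≡6, 6^{2}≡17, 6^{4}≡4, 6^{8}≡16. Then 6^{14} = 6^{8+4+2} ≡ 16 × 4 × 17 ≡ 5 mod 19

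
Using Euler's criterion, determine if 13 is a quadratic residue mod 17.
By Euler's criterion: 13^{8} ≡ 1 mod 17. Since this equals 1, 13 is a QR.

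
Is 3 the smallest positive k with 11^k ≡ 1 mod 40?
Powers of 11 mod 40: 11^1≡11, 11^2≡1. Already 11^2≡1, so the order is 2 < 3. No, the actual order is 2.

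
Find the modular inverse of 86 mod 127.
Since 127 is prime, by Fermat 86^(-1) ≡ 86^{125} ≡ 96 (mod 127). Verify: 86 × 96 = 8256 ≡ 1 (mod 127)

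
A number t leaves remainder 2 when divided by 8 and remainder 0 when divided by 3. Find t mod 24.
M = 8 × 3 = 24. M₁ = 3, y₁ ≡ 3 mod 8. M₂ = 8, y₂ ≡ 2 mod 3. t = 2×3×3 + 0×8×2 ≡ 18 mod 24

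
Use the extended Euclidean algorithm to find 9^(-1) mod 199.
Extended GCD: 9(-22) + 199(1) = 1. So 9^(-1) ≡ -22 ≡ 177 mod 199. Verify: 9 × 177 = 1593 ≡ 1 mod 199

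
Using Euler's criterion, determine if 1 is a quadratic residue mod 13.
By Euler's criterion: 1^{6} ≡ 1 mod 13. Since this equals 1, 1 is a QR.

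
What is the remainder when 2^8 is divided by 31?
By repeated squaring mod 31: 2^{1}≡2, 2^{2}≡4, 2^{4}≡16, 2^{8}≡8. So 2^{8} ≡ 8 mod 31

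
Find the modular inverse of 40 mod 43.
Since 43 is prime, by Fermat 40^(-1) ≡ 40^{41} ≡ 14 (mod 43). Verify: 40 × 14 = 560 ≡ 1 (mod 43)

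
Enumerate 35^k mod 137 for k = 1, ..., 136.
35^1, 35^2, ..., 35^{136} mod 137: [35, 129, 131, 64, 48, 36, 27, 123, 58, 112, 84, 63, 13, 44, 33, 59, 10, 76, 57, 77, 92, 69, 86, 133, 134, 32, 24, 18, 82, 130, 29, 56, 42, 100, 75, 22, 85, 98, 5, 38, 97, 107, 46, 103, 43, 135, 67, 16, 12, 9, 41, 65, 83, 28, 21, 50, 106, 11, 111, 49, 71, 19, 117, 122, 23, 120, 90, 136, 102, 8, 6, 73, 89, 101, 110, 14, 79, 25, 53, 74, 124, 93, 104, 78, 127, 61, 80, 60, 45, 68, 51, 4, 3, 105, 113, 119, 55, 7, 108, 81, 95, 37, 62, 115, 52, 39, 132, 99, 40, 30, 91, 34, 94, 2, 70, 121, 125, 128, 96, 72, 54, 109, 116, 87, 31, 126, 26, 88, 66, 118, 20, 15, 114, 17, 47, 1]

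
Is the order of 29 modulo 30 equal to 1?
Powers of 29 mod 30: 29^1≡29, 29^2≡1. 29^1≡29≢1, so ord ≠ 1. No, the actual order is 2.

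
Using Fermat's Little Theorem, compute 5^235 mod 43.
By Fermat: 5^{42} ≡ 1 (mod 43). 235 ≡ 25 (mod 42). So 5^{235} ≡ 5^{25} ≡ 20 (mod 43)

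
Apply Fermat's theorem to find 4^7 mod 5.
By Fermat: 4^{4} ≡ 1 mod 5. So 4^{7} = 4^{4} · 4^{3} ≡ 4^{3} ≡ 4 mod 5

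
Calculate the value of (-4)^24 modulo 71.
By repeated squaring (mod 71): (-4)^{1}≡67, (-4)^{2}≡16, (-4)^{4}≡43, (-4)^{8}≡3, (-4)^{16}≡9. Then (-4)^{24} = (-4)^{16+8} ≡ 9 × 3 ≡ 27 (mod 71)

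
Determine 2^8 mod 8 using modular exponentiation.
By repeated squaring (mod 8): 2^{1}≡2, 2^{2}≡4, 2^{4}≡0, 2^{8}≡0. So 2^{8} ≡ 0 (mod 8)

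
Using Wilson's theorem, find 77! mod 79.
(78)! = (77)! × (78) ≡ -1 mod 79. So (77)! ≡ -1 × (78)^(-1) ≡ (-1)×(-1) = 1 mod 79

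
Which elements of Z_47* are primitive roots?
There are φ(46) = 22 primitive roots mod 47: {5, 10, 11, 13, 15, 19, 20, 22, 23, 26, 29, 30, 31, 33, 35, 38, 39, 40, 41, 43, 44, 45}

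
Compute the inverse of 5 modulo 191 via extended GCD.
Extended GCD: 5(-38) + 191(1) = 1. So 5^(-1) ≡ -38 ≡ 153 (mod 191). Verify: 5 × 153 = 765 ≡ 1 (mod 191)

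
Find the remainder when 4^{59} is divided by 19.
By Fermat: 4^{18} ≡ 1 (mod 19). 59 = 3×18 + 5. So 4^{59} ≡ 4^{5} ≡ 17 (mod 19)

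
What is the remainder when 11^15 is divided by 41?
By repeated squaring mod 41: 11^{1}≡11, 11^{2}≡39, 11^{4}≡4, 11^{8}≡16. Then 11^{15} = 11^{8+4+2+1} ≡ 16 × 4 × 39 × 11 ≡ 27 mod 41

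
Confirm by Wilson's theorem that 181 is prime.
(180)! mod 181 = 180. Since this equals -1 (mod 181), Wilson confirms 181 is prime.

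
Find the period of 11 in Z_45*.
Powers of 11 mod 45: 11^1≡11, 11^2≡31, 11^3≡26, 11^4≡16, 11^5≡41, 11^6≡1. ord_45(11) = 6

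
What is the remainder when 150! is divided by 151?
By Wilson's theorem, (150)! ≡ -1 ≡ 150 mod 151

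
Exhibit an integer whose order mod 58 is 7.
7 has order 7 mod 58 since 7^{7} ≡ 1 mod 58 and no smaller power works.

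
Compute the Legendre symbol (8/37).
(8/37) = 8^{18} mod 37 = -1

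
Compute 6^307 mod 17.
Using Fermat: 6^{16} ≡ 1 mod 17. 307 ≡ 3 mod 16. So 6^{307} ≡ 6^{3} ≡ 12 mod 17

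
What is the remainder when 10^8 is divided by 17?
By repeated squaring mod 17: 10^{1}≡10, 10^{2}≡15, 10^{4}≡4, 10^{8}≡16. So 10^{8} ≡ 16 mod 17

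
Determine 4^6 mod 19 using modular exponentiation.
By repeated squaring (mod 19): 4^{1}≡4, 4^{2}≡16, 4^{4}≡9. Then 4^{6} = 4^{4+2} ≡ 9 × 16 ≡ 11 (mod 19)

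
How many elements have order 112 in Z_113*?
There are φ(113-1) = φ(112) = 48 primitive roots modulo 113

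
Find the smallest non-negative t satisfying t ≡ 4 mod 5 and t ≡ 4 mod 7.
M = 5 × 7 = 35. M₁ = 7, y₁ ≡ 3 mod 5. M₂ = 5, y₂ ≡ 3 mod 7. t = 4×7×3 + 4×5×3 ≡ 4 mod 35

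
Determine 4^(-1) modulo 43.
Since 43 is prime, by Fermat 4^(-1) ≡ 4^{41} ≡ 11 mod 43. Verify: 4 × 11 = 44 ≡ 1 mod 43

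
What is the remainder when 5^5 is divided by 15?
By repeated squaring (mod 15): 5^{1}≡5, 5^{2}≡10, 5^{4}≡10. Then 5^{5} = 5^{4+1} ≡ 10 × 5 ≡ 5 (mod 15)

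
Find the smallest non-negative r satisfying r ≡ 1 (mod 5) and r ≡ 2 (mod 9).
M = 5 × 9 = 45. M₁ = 9, y₁ ≡ 4 (mod 5). M₂ = 5, y₂ ≡ 2 (mod 9). r = 1×9×4 + 2×5×2 ≡ 11 (mod 45)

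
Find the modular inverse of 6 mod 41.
Since 41 is prime, by Fermat 6^(-1) ≡ 6^{39} ≡ 7 mod 41. Verify: 6 × 7 = 42 ≡ 1 mod 41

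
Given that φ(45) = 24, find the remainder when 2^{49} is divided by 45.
By Euler: 2^{24} ≡ 1 mod 45 since gcd(2, 45) = 1. 49 = 2×24 + 1. So 2^{49} ≡ 2^{1} ≡ 2 mod 45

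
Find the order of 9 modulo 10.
Powers of 9 mod 10: 9^1≡9, 9^2≡1. Order = 2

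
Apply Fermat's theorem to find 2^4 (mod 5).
By Fermat's Little Theorem, 2^{4} ≡ 1 (mod 5) since 5 is prime and gcd(2, 5) = 1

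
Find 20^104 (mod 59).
Using Fermat: 20^{58} ≡ 1 (mod 59). 104 ≡ 46 (mod 58). So 20^{104} ≡ 20^{46} ≡ 28 (mod 59)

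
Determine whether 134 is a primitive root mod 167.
ord_167(134) divides 166. For each prime q|166: 134^{83}≡166, 134^{2}≡87, none ≡ 1. So 134 has order 166 and is a primitive root mod 167.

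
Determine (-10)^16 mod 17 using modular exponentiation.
Using Fermat: (-10)^{16} ≡ 1 mod 17. 16 ≡ 0 mod 16. So (-10)^{16} ≡ (-10)^{0} ≡ 1 mod 17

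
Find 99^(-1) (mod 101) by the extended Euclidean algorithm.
Extended GCD: 99(50) + 101(-49) = 1. So 99^(-1) ≡ 50 (mod 101). Verify: 99 × 50 = 4950 ≡ 1 (mod 101)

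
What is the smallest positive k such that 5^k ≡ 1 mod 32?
Powers of 5 mod 32: 5^1≡5, 5^2≡25, 5^3≡29, 5^4≡17, 5^5≡21, 5^6≡9, 5^7≡13, 5^8≡1. ord_32(5) = 8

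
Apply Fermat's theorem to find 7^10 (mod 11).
By Fermat's Little Theorem, 7^{10} ≡ 1 (mod 11) since 11 is prime and gcd(7, 11) = 1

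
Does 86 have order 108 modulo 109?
86^{36} ≡ 1 mod 109 and 36 < 108, so ord_109(86) = 36 ≠ 108 and 86 is not a primitive root.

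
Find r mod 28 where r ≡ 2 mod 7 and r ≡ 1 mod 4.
M = 7 × 4 = 28. M₁ = 4, y₁ ≡ 2 mod 7. M₂ = 7, y₂ ≡ 3 mod 4. r = 2×4×2 + 1×7×3 ≡ 9 mod 28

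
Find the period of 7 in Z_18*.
Powers of 7 mod 18: 7^1≡7, 7^2≡13, 7^3≡1. ord_18(7) = 3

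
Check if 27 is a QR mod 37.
By Euler's criterion: 27^{18} ≡ 1 (mod 37). Since this equals 1, 27 is a QR.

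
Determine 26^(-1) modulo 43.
Since 43 is prime, by Fermat 26^(-1) ≡ 26^{41} ≡ 5 mod 43. Verify: 26 × 5 = 130 ≡ 1 mod 43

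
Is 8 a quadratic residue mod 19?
By Euler's criterion: 8^{9} ≡ 18 mod 19. Since this equals -1 (≡ 18), 8 is not a QR.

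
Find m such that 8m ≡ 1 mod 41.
Since 41 is prime, by Fermat 8^(-1) ≡ 8^{39} ≡ 36 mod 41. Verify: 8 × 36 = 288 ≡ 1 mod 41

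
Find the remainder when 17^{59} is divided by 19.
By Fermat: 17^{18} ≡ 1 mod 19. 59 = 3×18 + 5. So 17^{59} ≡ 17^{5} ≡ 6 mod 19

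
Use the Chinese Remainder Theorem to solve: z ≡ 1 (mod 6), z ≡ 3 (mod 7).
M = 6 × 7 = 42. M₁ = 7, y₁ ≡ 1 (mod 6). M₂ = 6, y₂ ≡ 6 (mod 7). z = 1×7×1 + 3×6×6 ≡ 31 (mod 42)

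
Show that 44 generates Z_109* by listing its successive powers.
44^1, 44^2, ..., 44^{108} mod 109: [44, 83, 55, 22, 96, 82, 11, 48, 41, 60, 24, 75, 30, 12, 92, 15, 6, 46, 62, 3, 23, 31, 56, 66, 70, 28, 33, 35, 14, 71, 72, 7, 90, 36, 58, 45, 18, 29, 77, 9, 69, 93, 59, 89, 101, 84, 99, 105, 42, 104, 107, 21, 52, 108, 65, 26, 54, 87, 13, 27, 98, 61, 68, 49, 85, 34, 79, 97, 17, 94, 103, 63, 47, 106, 86, 78, 53, 43, 39, 81, 76, 74, 95, 38, 37, 102, 19, 73, 51, 64, 91, 80, 32, 100, 40, 16, 50, 20, 8, 25, 10, 4, 67, 5, 2, 88, 57, 1]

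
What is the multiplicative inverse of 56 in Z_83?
Since 83 is prime, by Fermat 56^(-1) ≡ 56^{81} ≡ 43 mod 83. Verify: 56 × 43 = 2408 ≡ 1 mod 83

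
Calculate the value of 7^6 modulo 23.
By repeated squaring mod 23: 7^{1}≡7, 7^{2}≡3, 7^{4}≡9. Then 7^{6} = 7^{4+2} ≡ 9 × 3 ≡ 4 mod 23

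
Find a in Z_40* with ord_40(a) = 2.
9 has order 2 mod 40 since 9^{2} ≡ 1 mod 40 and no smaller power works.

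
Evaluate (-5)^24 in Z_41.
By repeated squaring mod 41: (-5)^{1}≡36, (-5)^{2}≡25, (-5)^{4}≡10, (-5)^{8}≡18, (-5)^{16}≡37. Then (-5)^{24} = (-5)^{16+8} ≡ 37 × 18 ≡ 10 mod 41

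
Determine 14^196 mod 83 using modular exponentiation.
Using Fermat: 14^{82} ≡ 1 (mod 83). 196 ≡ 32 (mod 82). So 14^{196} ≡ 14^{32} ≡ 81 (mod 83)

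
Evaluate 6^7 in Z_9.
By repeated squaring (mod 9): 6^{1}≡6, 6^{2}≡0, 6^{4}≡0. Then 6^{7} = 6^{4+2+1} ≡ 0 × 0 × 6 ≡ 0 (mod 9)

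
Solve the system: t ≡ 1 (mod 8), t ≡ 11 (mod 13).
M = 8 × 13 = 104. M₁ = 13, y₁ ≡ 5 (mod 8). M₂ = 8, y₂ ≡ 5 (mod 13). t = 1×13×5 + 11×8×5 ≡ 89 (mod 104)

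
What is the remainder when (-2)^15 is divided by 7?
Using Fermat: (-2)^{6} ≡ 1 (mod 7). 15 ≡ 3 (mod 6). So (-2)^{15} ≡ (-2)^{3} ≡ 6 (mod 7)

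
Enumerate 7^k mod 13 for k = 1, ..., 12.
7^1, 7^2, ..., 7^{12} mod 13: [7, 10, 5, 9, 11, 12, 6, 3, 8, 4, 2, 1]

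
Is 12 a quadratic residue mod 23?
By Euler's criterion: 12^{11} ≡ 1 mod 23. Since this equals 1, 12 is a QR.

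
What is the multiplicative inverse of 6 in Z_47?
Since 47 is prime, by Fermat 6^(-1) ≡ 6^{45} ≡ 8 (mod 47). Verify: 6 × 8 = 48 ≡ 1 (mod 47)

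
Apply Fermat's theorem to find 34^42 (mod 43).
By Fermat's Little Theorem, 34^{42} ≡ 1 (mod 43) since 43 is prime and gcd(34, 43) = 1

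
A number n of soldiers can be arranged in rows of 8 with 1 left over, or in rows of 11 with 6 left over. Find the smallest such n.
M = 8 × 11 = 88. M₁ = 11, y₁ ≡ 3 (mod 8). M₂ = 8, y₂ ≡ 7 (mod 11). n = 1×11×3 + 6×8×7 ≡ 17 (mod 88)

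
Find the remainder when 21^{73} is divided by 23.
By Fermat: 21^{22} ≡ 1 (mod 23). 73 = 3×22 + 7. So 21^{73} ≡ 21^{7} ≡ 10 (mod 23)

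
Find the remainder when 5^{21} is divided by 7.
By Fermat: 5^{6} ≡ 1 mod 7. 21 = 3×6 + 3. So 5^{21} ≡ 5^{3} ≡ 6 mod 7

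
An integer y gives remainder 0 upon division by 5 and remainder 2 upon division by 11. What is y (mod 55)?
M = 5 × 11 = 55. M₁ = 11, y₁ ≡ 1 (mod 5). M₂ = 5, y₂ ≡ 9 (mod 11). y = 0×11×1 + 2×5×9 ≡ 35 (mod 55)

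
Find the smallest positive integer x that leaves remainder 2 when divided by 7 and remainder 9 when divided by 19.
M = 7 × 19 = 133. M₁ = 19, y₁ ≡ 3 (mod 7). M₂ = 7, y₂ ≡ 11 (mod 19). x = 2×19×3 + 9×7×11 ≡ 9 (mod 133)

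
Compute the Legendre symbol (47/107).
(47/107) = 47^{53} mod 107 = 1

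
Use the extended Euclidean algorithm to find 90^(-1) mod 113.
Extended GCD: 90(54) + 113(-43) = 1. So 90^(-1) ≡ 54 (mod 113). Verify: 90 × 54 = 4860 ≡ 1 (mod 113)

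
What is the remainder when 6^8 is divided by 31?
By repeated squaring mod 31: 6^{1}≡6, 6^{2}≡5, 6^{4}≡25, 6^{8}≡5. So 6^{8} ≡ 5 mod 31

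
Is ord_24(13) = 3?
Powers of 13 mod 24: 13^1≡13, 13^2≡1. Already 13^2≡1, so the order is 2 < 3. No, the actual order is 2.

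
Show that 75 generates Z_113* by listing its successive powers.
75^1, 75^2, ..., 75^{112} mod 113: [75, 88, 46, 60, 93, 82, 48, 97, 43, 61, 55, 57, 94, 44, 23, 30, 103, 41, 24, 105, 78, 87, 84, 85, 47, 22, 68, 15, 108, 77, 12, 109, 39, 100, 42, 99, 80, 11, 34, 64, 54, 95, 6, 111, 76, 50, 21, 106, 40, 62, 17, 32, 27, 104, 3, 112, 38, 25, 67, 53, 20, 31, 65, 16, 70, 52, 58, 56, 19, 69, 90, 83, 10, 72, 89, 8, 35, 26, 29, 28, 66, 91, 45, 98, 5, 36, 101, 4, 74, 13, 71, 14, 33, 102, 79, 49, 59, 18, 107, 2, 37, 63, 92, 7, 73, 51, 96, 81, 86, 9, 110, 1]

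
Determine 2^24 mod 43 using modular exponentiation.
By repeated squaring mod 43: 2^{1}≡2, 2^{2}≡4, 2^{4}≡16, 2^{8}≡41, 2^{16}≡4. Then 2^{24} = 2^{16+8} ≡ 4 × 41 ≡ 35 mod 43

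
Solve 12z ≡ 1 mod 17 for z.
Since 17 is prime, by Fermat 12^(-1) ≡ 12^{15} ≡ 10 mod 17. Verify: 12 × 10 = 120 ≡ 1 mod 17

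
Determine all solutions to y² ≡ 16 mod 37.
The square roots of 16 mod 37 are 33 and 4. Verify: 33² = 1089 ≡ 16 mod 37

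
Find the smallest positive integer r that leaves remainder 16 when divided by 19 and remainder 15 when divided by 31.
M = 19 × 31 = 589. M₁ = 31, y₁ ≡ 8 mod 19. M₂ = 19, y₂ ≡ 18 mod 31. r = 16×31×8 + 15×19×18 ≡ 263 mod 589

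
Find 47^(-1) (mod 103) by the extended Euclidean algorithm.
Extended GCD: 47(-46) + 103(21) = 1. So 47^(-1) ≡ -46 ≡ 57 (mod 103). Verify: 47 × 57 = 2679 ≡ 1 (mod 103)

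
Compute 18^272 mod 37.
Using Fermat: 18^{36} ≡ 1 mod 37. 272 ≡ 20 mod 36. So 18^{272} ≡ 18^{20} ≡ 9 mod 37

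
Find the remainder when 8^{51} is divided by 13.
By Fermat: 8^{12} ≡ 1 (mod 13). 51 = 4×12 + 3. So 8^{51} ≡ 8^{3} ≡ 5 (mod 13)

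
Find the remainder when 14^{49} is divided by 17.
By Fermat: 14^{16} ≡ 1 mod 17. 49 = 3×16 + 1. So 14^{49} ≡ 14^{1} ≡ 14 mod 17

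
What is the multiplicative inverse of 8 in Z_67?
Since 67 is prime, by Fermat 8^(-1) ≡ 8^{65} ≡ 42 mod 67. Verify: 8 × 42 = 336 ≡ 1 mod 67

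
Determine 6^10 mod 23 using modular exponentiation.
By repeated squaring mod 23: 6^{1}≡6, 6^{2}≡13, 6^{4}≡8, 6^{8}≡18. Then 6^{10} = 6^{8+2} ≡ 18 × 13 ≡ 4 mod 23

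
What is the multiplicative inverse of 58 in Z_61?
Since 61 is prime, by Fermat 58^(-1) ≡ 58^{59} ≡ 20 mod 61. Verify: 58 × 20 = 1160 ≡ 1 mod 61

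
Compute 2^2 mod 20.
2^{2} = 4 ≡ 4 (mod 20)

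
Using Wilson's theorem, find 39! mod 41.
(40)! = (39)! × (40) ≡ -1 (mod 41). So (39)! ≡ -1 × (40)^(-1) ≡ (-1)×(-1) = 1 (mod 41)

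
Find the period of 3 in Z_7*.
Powers of 3 mod 7: 3^1≡3, 3^2≡2, 3^3≡6, 3^4≡4, 3^5≡5, 3^6≡1. ord_7(3) = 6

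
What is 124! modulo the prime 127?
(126)! = (124)! × (125) × (126) ≡ -1 mod 127. So (124)! ≡ -1 × [(126)(125)]^(-1) ≡ 63 mod 127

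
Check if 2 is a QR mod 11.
By Euler's criterion: 2^{5} ≡ 10 mod 11. Since this equals -1 (≡ 10), 2 is not a QR.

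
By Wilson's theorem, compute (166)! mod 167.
By Wilson's theorem, (166)! ≡ -1 ≡ 166 mod 167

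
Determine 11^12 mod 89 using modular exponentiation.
By repeated squaring mod 89: 11^{1}≡11, 11^{2}≡32, 11^{4}≡45, 11^{8}≡67. Then 11^{12} = 11^{8+4} ≡ 67 × 45 ≡ 78 mod 89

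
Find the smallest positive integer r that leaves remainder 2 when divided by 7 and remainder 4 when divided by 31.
M = 7 × 31 = 217. M₁ = 31, y₁ ≡ 5 mod 7. M₂ = 7, y₂ ≡ 9 mod 31. r = 2×31×5 + 4×7×9 ≡ 128 mod 217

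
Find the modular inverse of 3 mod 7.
Since 7 is prime, by Fermat 3^(-1) ≡ 3^{5} ≡ 5 mod 7. Verify: 3 × 5 = 15 ≡ 1 mod 7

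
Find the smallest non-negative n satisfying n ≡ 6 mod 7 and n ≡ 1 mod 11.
M = 7 × 11 = 77. M₁ = 11, y₁ ≡ 2 mod 7. M₂ = 7, y₂ ≡ 8 mod 11. n = 6×11×2 + 1×7×8 ≡ 34 mod 77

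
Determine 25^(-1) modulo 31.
Since 31 is prime, by Fermat 25^(-1) ≡ 25^{29} ≡ 5 mod 31. Verify: 25 × 5 = 125 ≡ 1 mod 31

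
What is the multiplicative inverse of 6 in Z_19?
Since 19 is prime, by Fermat 6^(-1) ≡ 6^{17} ≡ 16 (mod 19). Verify: 6 × 16 = 96 ≡ 1 (mod 19)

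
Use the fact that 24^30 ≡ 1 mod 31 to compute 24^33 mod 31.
By Fermat: 24^{30} ≡ 1 mod 31. So 24^{33} = 24^{30} · 24^{3} ≡ 24^{3} ≡ 29 mod 31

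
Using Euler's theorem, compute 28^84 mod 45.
By Euler: 28^{24} ≡ 1 mod 45 since gcd(28, 45) = 1. 84 = 3×24 + 12. So 28^{84} ≡ 28^{12} ≡ 1 mod 45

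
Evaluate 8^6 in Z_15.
By repeated squaring mod 15: 8^{1}≡8, 8^{2}≡4, 8^{4}≡1. Then 8^{6} = 8^{4+2} ≡ 1 × 4 ≡ 4 mod 15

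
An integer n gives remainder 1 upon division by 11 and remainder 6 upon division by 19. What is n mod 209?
M = 11 × 19 = 209. M₁ = 19, y₁ ≡ 7 mod 11. M₂ = 11, y₂ ≡ 7 mod 19. n = 1×19×7 + 6×11×7 ≡ 177 mod 209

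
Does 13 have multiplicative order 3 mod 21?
Powers of 13 mod 21: 13^1≡13, 13^2≡1. Already 13^2≡1, so the order is 2 < 3. No, the actual order is 2.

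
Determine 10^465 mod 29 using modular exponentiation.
Using Fermat: 10^{28} ≡ 1 mod 29. 465 ≡ 17 mod 28. So 10^{465} ≡ 10^{17} ≡ 15 mod 29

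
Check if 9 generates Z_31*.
9^{15} ≡ 1 (mod 31) and 15 < 30, so ord_31(9) = 15 ≠ 30 and 9 is not a primitive root.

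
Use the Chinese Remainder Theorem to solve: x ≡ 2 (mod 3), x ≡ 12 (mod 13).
M = 3 × 13 = 39. M₁ = 13, y₁ ≡ 1 (mod 3). M₂ = 3, y₂ ≡ 9 (mod 13). x = 2×13×1 + 12×3×9 ≡ 38 (mod 39)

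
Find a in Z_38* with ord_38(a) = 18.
3 has order 18 mod 38 since 3^{18} ≡ 1 (mod 38) and no smaller power works.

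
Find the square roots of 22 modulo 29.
The square roots of 22 mod 29 are 15 and 14. Verify: 15² = 225 ≡ 22 mod 29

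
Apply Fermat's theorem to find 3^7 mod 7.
By Fermat: 3^{6} ≡ 1 mod 7. So 3^{7} = 3^{6} · 3^{1} ≡ 3^{1} ≡ 3 mod 7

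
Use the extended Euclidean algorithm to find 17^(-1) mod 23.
Extended GCD: 17(-4) + 23(3) = 1. So 17^(-1) ≡ -4 ≡ 19 mod 23. Verify: 17 × 19 = 323 ≡ 1 mod 23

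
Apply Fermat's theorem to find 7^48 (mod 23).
By Fermat: 7^{22} ≡ 1 (mod 23). 48 = 2×22 + 4. So 7^{48} ≡ 7^{4} ≡ 9 (mod 23)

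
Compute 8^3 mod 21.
8^{3} = 512 ≡ 8 (mod 21)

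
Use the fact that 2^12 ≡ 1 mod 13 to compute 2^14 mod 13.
By Fermat: 2^{12} ≡ 1 mod 13. So 2^{14} = 2^{12} · 2^{2} ≡ 2^{2} ≡ 4 mod 13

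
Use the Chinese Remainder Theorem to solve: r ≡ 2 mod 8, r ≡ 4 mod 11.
M = 8 × 11 = 88. M₁ = 11, y₁ ≡ 3 mod 8. M₂ = 8, y₂ ≡ 7 mod 11. r = 2×11×3 + 4×8×7 ≡ 26 mod 88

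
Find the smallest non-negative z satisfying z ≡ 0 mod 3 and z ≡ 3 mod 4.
M = 3 × 4 = 12. M₁ = 4, y₁ ≡ 1 mod 3. M₂ = 3, y₂ ≡ 3 mod 4. z = 0×4×1 + 3×3×3 ≡ 3 mod 12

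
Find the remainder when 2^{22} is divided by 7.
By Fermat: 2^{6} ≡ 1 (mod 7). 22 = 3×6 + 4. So 2^{22} ≡ 2^{4} ≡ 2 (mod 7)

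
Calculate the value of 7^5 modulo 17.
By repeated squaring mod 17: 7^{1}≡7, 7^{2}≡15, 7^{4}≡4. Then 7^{5} = 7^{4+1} ≡ 4 × 7 ≡ 11 mod 17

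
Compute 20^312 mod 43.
Using Fermat: 20^{42} ≡ 1 (mod 43). 312 ≡ 18 (mod 42). So 20^{312} ≡ 20^{18} ≡ 21 (mod 43)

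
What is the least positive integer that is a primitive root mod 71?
g = 7. Powers: [7, 49, 59, 58, 51, 2, 14, 27, 47, ...] generates all 70 non-zero residues.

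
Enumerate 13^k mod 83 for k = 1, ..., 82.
13^1, 13^2, ..., 13^{82} mod 83: [13, 3, 39, 9, 34, 27, 19, 81, 57, 77, 5, 65, 15, 29, 45, 4, 52, 12, 73, 36, 53, 25, 76, 75, 62, 59, 20, 11, 60, 33, 14, 16, 42, 48, 43, 61, 46, 17, 55, 51, 82, 70, 80, 44, 74, 49, 56, 64, 2, 26, 6, 78, 18, 68, 54, 38, 79, 31, 71, 10, 47, 30, 58, 7, 8, 21, 24, 63, 72, 23, 50, 69, 67, 41, 35, 40, 22, 37, 66, 28, 32, 1]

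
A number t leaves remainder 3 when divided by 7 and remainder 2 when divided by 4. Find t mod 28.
M = 7 × 4 = 28. M₁ = 4, y₁ ≡ 2 mod 7. M₂ = 7, y₂ ≡ 3 mod 4. t = 3×4×2 + 2×7×3 ≡ 10 mod 28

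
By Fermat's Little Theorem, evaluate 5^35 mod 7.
By Fermat: 5^{6} ≡ 1 (mod 7). 35 = 5×6 + 5. So 5^{35} ≡ 5^{5} ≡ 3 (mod 7)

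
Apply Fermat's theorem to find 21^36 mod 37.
By Fermat's Little Theorem, 21^{36} ≡ 1 mod 37 since 37 is prime and gcd(21, 37) = 1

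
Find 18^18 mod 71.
By repeated squaring mod 71: 18^{1}≡18, 18^{2}≡40, 18^{4}≡38, 18^{8}≡24, 18^{16}≡8. Then 18^{18} = 18^{16+2} ≡ 8 × 40 ≡ 36 mod 71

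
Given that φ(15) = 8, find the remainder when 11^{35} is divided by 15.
By Euler: 11^{8} ≡ 1 (mod 15) since gcd(11, 15) = 1. 35 = 4×8 + 3. So 11^{35} ≡ 11^{3} ≡ 11 (mod 15)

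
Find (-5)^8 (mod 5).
By repeated squaring (mod 5): (-5)^{1}≡0, (-5)^{2}≡0, (-5)^{4}≡0, (-5)^{8}≡0. So (-5)^{8} ≡ 0 (mod 5)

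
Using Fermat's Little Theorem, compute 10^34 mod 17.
By Fermat: 10^{16} ≡ 1 (mod 17). 34 = 2×16 + 2. So 10^{34} ≡ 10^{2} ≡ 15 (mod 17)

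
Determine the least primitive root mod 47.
g = 5. For each prime q|46: 5^{23}≡46, 5^{2}≡25, none ≡ 1, so ord_47(5) = 46 and 5 is a primitive root.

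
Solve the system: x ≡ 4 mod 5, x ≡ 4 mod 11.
M = 5 × 11 = 55. M₁ = 11, y₁ ≡ 1 mod 5. M₂ = 5, y₂ ≡ 9 mod 11. x = 4×11×1 + 4×5×9 ≡ 4 mod 55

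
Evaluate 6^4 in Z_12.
6^{4} = 1296 ≡ 0 mod 12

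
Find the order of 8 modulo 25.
Powers of 8 mod 25: 8^1≡8, 8^2≡14, 8^3≡12, 8^4≡21, 8^5≡18, 8^6≡19, 8^7≡2, 8^8≡16, 8^9≡3, 8^10≡24, 8^11≡17, 8^12≡11, 8^13≡13, 8^14≡4, 8^15≡7, 8^16≡6, 8^17≡23, 8^18≡9, 8^19≡22, 8^20≡1. Order = 20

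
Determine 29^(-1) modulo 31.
Since 31 is prime, by Fermat 29^(-1) ≡ 29^{29} ≡ 15 mod 31. Verify: 29 × 15 = 435 ≡ 1 mod 31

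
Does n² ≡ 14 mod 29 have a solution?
By Euler's criterion: 14^{14} ≡ 28 mod 29. Since this equals -1 (≡ 28), 14 is not a QR.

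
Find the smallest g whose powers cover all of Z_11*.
g = 2. Powers: [2, 4, 8, 5, 10, 9, 7, 3, 6, ...] generates all 10 non-zero residues.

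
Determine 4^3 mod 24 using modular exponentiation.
4^{3} = 64 ≡ 16 mod 24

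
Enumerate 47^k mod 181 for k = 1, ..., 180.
47^1, 47^2, ..., 47^{180} mod 181: [47, 37, 110, 102, 88, 154, 179, 87, 107, 142, 158, 5, 54, 4, 7, 148, 78, 46, 171, 73, 173, 167, 66, 25, 89, 20, 35, 16, 28, 49, 131, 3, 141, 111, 149, 125, 83, 100, 175, 80, 140, 64, 112, 15, 162, 12, 21, 82, 53, 138, 151, 38, 157, 139, 17, 75, 86, 60, 105, 48, 84, 147, 31, 9, 61, 152, 85, 13, 68, 119, 163, 59, 58, 11, 155, 45, 124, 36, 63, 65, 159, 52, 91, 114, 109, 55, 51, 44, 77, 180, 134, 144, 71, 79, 93, 27, 2, 94, 74, 39, 23, 176, 127, 177, 174, 33, 103, 135, 10, 108, 8, 14, 115, 156, 92, 161, 146, 165, 153, 132, 50, 178, 40, 70, 32, 56, 98, 81, 6, 101, 41, 117, 69, 166, 19, 169, 160, 99, 128, 43, 30, 143, 24, 42, 164, 106, 95, 121, 76, 133, 97, 34, 150, 172, 120, 29, 96, 168, 113, 62, 18, 122, 123, 170, 26, 136, 57, 145, 118, 116, 22, 129, 90, 67, 72, 126, 130, 137, 104, 1]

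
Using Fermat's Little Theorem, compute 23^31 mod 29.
By Fermat: 23^{28} ≡ 1 (mod 29). So 23^{31} = 23^{28} · 23^{3} ≡ 23^{3} ≡ 16 (mod 29)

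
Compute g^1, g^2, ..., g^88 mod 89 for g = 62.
62^1, 62^2, ..., 62^{88} mod 89: [62, 17, 75, 22, 29, 18, 48, 39, 15, 40, 77, 57, 63, 79, 3, 8, 51, 47, 66, 87, 54, 55, 28, 45, 31, 53, 82, 11, 59, 9, 24, 64, 52, 20, 83, 73, 76, 84, 46, 4, 70, 68, 33, 88, 27, 72, 14, 67, 60, 71, 41, 50, 74, 49, 12, 32, 26, 10, 86, 81, 38, 42, 23, 2, 35, 34, 61, 44, 58, 36, 7, 78, 30, 80, 65, 25, 37, 69, 6, 16, 13, 5, 43, 85, 19, 21, 56, 1]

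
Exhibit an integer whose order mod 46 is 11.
3 has order 11 mod 46 since 3^{11} ≡ 1 (mod 46) and no smaller power works.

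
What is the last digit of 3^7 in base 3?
By repeated squaring mod 3: 3^{1}≡0, 3^{2}≡0, 3^{4}≡0. Then 3^{7} = 3^{4+2+1} ≡ 0 × 0 × 0 ≡ 0 mod 3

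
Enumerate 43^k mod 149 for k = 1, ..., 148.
43^1, 43^2, ..., 43^{148} mod 149: [43, 61, 90, 145, 126, 54, 87, 16, 92, 82, 99, 85, 79, 119, 51, 107, 131, 120, 94, 19, 72, 116, 71, 73, 10, 132, 14, 6, 109, 68, 93, 125, 11, 26, 75, 96, 105, 45, 147, 63, 27, 118, 8, 46, 41, 124, 117, 114, 134, 100, 128, 140, 60, 47, 84, 36, 58, 110, 111, 5, 66, 7, 3, 129, 34, 121, 137, 80, 13, 112, 48, 127, 97, 148, 106, 88, 59, 4, 23, 95, 62, 133, 57, 67, 50, 64, 70, 30, 98, 42, 18, 29, 55, 130, 77, 33, 78, 76, 139, 17, 135, 143, 40, 81, 56, 24, 138, 123, 74, 53, 44, 104, 2, 86, 122, 31, 141, 103, 108, 25, 32, 35, 15, 49, 21, 9, 89, 102, 65, 113, 91, 39, 38, 144, 83, 142, 146, 20, 115, 28, 12, 69, 136, 37, 101, 22, 52, 1]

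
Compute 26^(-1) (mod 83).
Since 83 is prime, by Fermat 26^(-1) ≡ 26^{81} ≡ 16 (mod 83). Verify: 26 × 16 = 416 ≡ 1 (mod 83)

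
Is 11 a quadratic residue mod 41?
By Euler's criterion: 11^{20} ≡ 40 (mod 41). Since this equals -1 (≡ 40), 11 is not a QR.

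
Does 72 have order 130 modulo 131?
ord_131(72) divides 130. For each prime q|130: 72^{65}≡130, 72^{26}≡58, 72^{10}≡84, none ≡ 1. So 72 has order 130 and is a primitive root mod 131.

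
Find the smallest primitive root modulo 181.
g = 2. Powers: [2, 4, 8, 16, 32, 64, 128, 75, ...] generates all 180 non-zero residues.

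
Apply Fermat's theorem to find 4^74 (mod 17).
By Fermat: 4^{16} ≡ 1 (mod 17). 74 = 4×16 + 10. So 4^{74} ≡ 4^{10} ≡ 16 (mod 17)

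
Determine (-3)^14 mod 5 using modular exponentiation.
Using Fermat: (-3)^{4} ≡ 1 (mod 5). 14 ≡ 2 (mod 4). So (-3)^{14} ≡ (-3)^{2} ≡ 4 (mod 5)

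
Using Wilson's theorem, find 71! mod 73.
(72)! = (71)! × (72) ≡ -1 mod 73. So (71)! ≡ -1 × (72)^(-1) ≡ (-1)×(-1) = 1 mod 73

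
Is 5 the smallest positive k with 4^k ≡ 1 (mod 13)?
Powers of 4 mod 13: 4^1≡4, 4^2≡3, 4^3≡12, 4^4≡9, 4^5≡10, 4^6≡1. 4^5≡10≢1, so ord ≠ 5. No, the actual order is 6.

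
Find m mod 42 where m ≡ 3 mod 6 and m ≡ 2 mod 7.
M = 6 × 7 = 42. M₁ = 7, y₁ ≡ 1 mod 6. M₂ = 6, y₂ ≡ 6 mod 7. m = 3×7×1 + 2×6×6 ≡ 9 mod 42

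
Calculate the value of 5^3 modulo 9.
5^{3} = 125 ≡ 8 (mod 9)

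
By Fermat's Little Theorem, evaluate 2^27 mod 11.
By Fermat: 2^{10} ≡ 1 mod 11. 27 = 2×10 + 7. So 2^{27} ≡ 2^{7} ≡ 7 mod 11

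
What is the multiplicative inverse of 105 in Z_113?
Since 113 is prime, by Fermat 105^(-1) ≡ 105^{111} ≡ 14 mod 113. Verify: 105 × 14 = 1470 ≡ 1 mod 113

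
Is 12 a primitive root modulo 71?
12^{35} ≡ 1 mod 71 and 35 < 70, so ord_71(12) = 35 ≠ 70 and 12 is not a primitive root.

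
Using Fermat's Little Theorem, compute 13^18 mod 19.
By Fermat's Little Theorem, 13^{18} ≡ 1 (mod 19) since 19 is prime and gcd(13, 19) = 1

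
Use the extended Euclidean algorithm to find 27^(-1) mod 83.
Extended GCD: 27(40) + 83(-13) = 1. So 27^(-1) ≡ 40 (mod 83). Verify: 27 × 40 = 1080 ≡ 1 (mod 83)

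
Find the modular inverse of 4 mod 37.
Since 37 is prime, by Fermat 4^(-1) ≡ 4^{35} ≡ 28 mod 37. Verify: 4 × 28 = 112 ≡ 1 mod 37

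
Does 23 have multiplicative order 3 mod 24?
Powers of 23 mod 24: 23^1≡23, 23^2≡1. Already 23^2≡1, so the order is 2 < 3. No, the actual order is 2.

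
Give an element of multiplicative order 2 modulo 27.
26 has order 2 mod 27 since 26^{2} ≡ 1 mod 27 and no smaller power works.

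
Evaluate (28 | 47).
(28/47) = 28^{23} mod 47 = 1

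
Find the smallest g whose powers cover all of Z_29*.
g = 2. Powers: [2, 4, 8, 16, 3, 6, 12, 24, 19, 9, ...] generates all 28 non-zero residues.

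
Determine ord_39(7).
Powers of 7 mod 39: 7^1≡7, 7^2≡10, 7^3≡31, 7^4≡22, 7^5≡37, 7^6≡25, 7^7≡19, 7^8≡16, 7^9≡34, 7^10≡4, 7^11≡28, 7^12≡1. So the order of 7 is 12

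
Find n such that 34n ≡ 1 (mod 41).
Since 41 is prime, by Fermat 34^(-1) ≡ 34^{39} ≡ 35 (mod 41). Verify: 34 × 35 = 1190 ≡ 1 (mod 41)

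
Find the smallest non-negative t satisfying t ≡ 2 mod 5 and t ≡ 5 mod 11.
M = 5 × 11 = 55. M₁ = 11, y₁ ≡ 1 mod 5. M₂ = 5, y₂ ≡ 9 mod 11. t = 2×11×1 + 5×5×9 ≡ 27 mod 55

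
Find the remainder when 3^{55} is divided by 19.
By Fermat: 3^{18} ≡ 1 mod 19. 55 = 3×18 + 1. So 3^{55} ≡ 3^{1} ≡ 3 mod 19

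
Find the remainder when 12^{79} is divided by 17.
By Fermat: 12^{16} ≡ 1 (mod 17). 79 = 4×16 + 15. So 12^{79} ≡ 12^{15} ≡ 10 (mod 17)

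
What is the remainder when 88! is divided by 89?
By Wilson's theorem, (88)! ≡ -1 ≡ 88 mod 89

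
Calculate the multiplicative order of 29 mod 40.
Powers of 29 mod 40: 29^1≡29, 29^2≡1. ord_40(29) = 2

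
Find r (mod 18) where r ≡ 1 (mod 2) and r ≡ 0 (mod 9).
M = 2 × 9 = 18. M₁ = 9, y₁ ≡ 1 (mod 2). M₂ = 2, y₂ ≡ 5 (mod 9). r = 1×9×1 + 0×2×5 ≡ 9 (mod 18)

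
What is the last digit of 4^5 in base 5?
Using Fermat: 4^{4} ≡ 1 mod 5. 5 ≡ 1 mod 4. So 4^{5} ≡ 4^{1} ≡ 4 mod 5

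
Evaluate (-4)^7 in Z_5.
Using Fermat: (-4)^{4} ≡ 1 (mod 5). 7 ≡ 3 (mod 4). So (-4)^{7} ≡ (-4)^{3} ≡ 1 (mod 5)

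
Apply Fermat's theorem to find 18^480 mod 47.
By Fermat: 18^{46} ≡ 1 mod 47. 480 ≡ 20 mod 46. So 18^{480} ≡ 18^{20} ≡ 12 mod 47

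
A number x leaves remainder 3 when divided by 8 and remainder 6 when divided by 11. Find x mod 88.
M = 8 × 11 = 88. M₁ = 11, y₁ ≡ 3 mod 8. M₂ = 8, y₂ ≡ 7 mod 11. x = 3×11×3 + 6×8×7 ≡ 83 mod 88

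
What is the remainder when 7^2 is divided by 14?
7^{2} = 49 ≡ 7 mod 14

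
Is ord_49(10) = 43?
Powers of 10 mod 49: 10^1≡10, 10^2≡2, 10^3≡20, 10^4≡4, 10^5≡40, 10^6≡8, 10^7≡31, 10^8≡16, 10^9≡13, 10^10≡32, 10^11≡26, 10^12≡15, 10^13≡3, 10^14≡30, 10^15≡6, 10^16≡11, 10^17≡12, 10^18≡22, 10^19≡24, 10^20≡44, 10^21≡48, 10^22≡39, 10^23≡47, 10^24≡29, 10^25≡45, 10^26≡9, 10^27≡41, 10^28≡18, 10^29≡33, 10^30≡36, 10^31≡17, 10^32≡23, 10^33≡34, 10^34≡46, 10^35≡19, 10^36≡43, 10^37≡38, 10^38≡37, 10^39≡27, 10^40≡25, 10^41≡5, 10^42≡1. Already 10^42≡1, so the order is 42 < 43. No, the actual order is 42.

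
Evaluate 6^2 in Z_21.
6^{2} = 36 ≡ 15 mod 21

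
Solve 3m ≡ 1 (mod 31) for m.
Since 31 is prime, by Fermat 3^(-1) ≡ 3^{29} ≡ 21 (mod 31). Verify: 3 × 21 = 63 ≡ 1 (mod 31)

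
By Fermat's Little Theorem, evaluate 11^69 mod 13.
By Fermat: 11^{12} ≡ 1 (mod 13). 69 = 5×12 + 9. So 11^{69} ≡ 11^{9} ≡ 8 (mod 13)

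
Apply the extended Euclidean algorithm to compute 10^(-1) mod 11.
Extended GCD: 10(-1) + 11(1) = 1. So 10^(-1) ≡ -1 ≡ 10 mod 11. Verify: 10 × 10 = 100 ≡ 1 mod 11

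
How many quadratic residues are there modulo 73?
The squaring map on Z_73* is 2-to-1, so there are (72)/2 = 36 QRs.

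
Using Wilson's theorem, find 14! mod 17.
(16)! = (14)! × (15) × (16) ≡ -1 (mod 17). So (14)! ≡ -1 × [(16)(15)]^(-1) ≡ 8 (mod 17)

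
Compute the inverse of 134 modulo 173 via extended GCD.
Extended GCD: 134(-71) + 173(55) = 1. So 134^(-1) ≡ -71 ≡ 102 (mod 173). Verify: 134 × 102 = 13668 ≡ 1 (mod 173)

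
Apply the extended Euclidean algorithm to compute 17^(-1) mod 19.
Extended GCD: 17(9) + 19(-8) = 1. So 17^(-1) ≡ 9 (mod 19). Verify: 17 × 9 = 153 ≡ 1 (mod 19)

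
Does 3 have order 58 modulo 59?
3^{29} ≡ 1 mod 59 and 29 < 58, so ord_59(3) = 29 ≠ 58 and 3 is not a primitive root.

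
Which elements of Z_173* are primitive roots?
There are φ(172) = 84 primitive roots mod 173: {2, 3, 5, 7, 8, 11, 12, 17, 18, 19, 20, 26, 27, 28, 30, 32, 39, 42, 44, 45, 46, 48, 50, 53, 58, 59, 61, 62, 63, 65, 66, 68, 69, 70, 71, 72, 74, 75, 76, 79, 82, 86, 87, 91, 94, 97, 98, 99, 101, 102, 103, 104, 105, 107, 108, 110, 111, 112, 114, 115, 120, 123, 125, 127, 128, 129, 131, 134, 141, 143, 145, 146, 147, 153, 154, 155, 156, 161, 162, 165, 166, 168, 170, 171}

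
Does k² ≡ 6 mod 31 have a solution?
By Euler's criterion: 6^{15} ≡ 30 mod 31. Since this equals -1 (≡ 30), 6 is not a QR.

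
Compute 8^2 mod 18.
8^{2} = 64 ≡ 10 (mod 18)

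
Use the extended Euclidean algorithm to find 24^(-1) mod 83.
Extended GCD: 24(-38) + 83(11) = 1. So 24^(-1) ≡ -38 ≡ 45 mod 83. Verify: 24 × 45 = 1080 ≡ 1 mod 83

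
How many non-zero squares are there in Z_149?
Exactly half the non-zero residues mod a prime are QRs: (149-1)/2 = 74.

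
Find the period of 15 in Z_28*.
Powers of 15 mod 28: 15^1≡15, 15^2≡1. Order = 2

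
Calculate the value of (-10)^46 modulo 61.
By repeated squaring mod 61: (-10)^{1}≡51, (-10)^{2}≡39, (-10)^{4}≡57, (-10)^{8}≡16, (-10)^{16}≡12, (-10)^{32}≡22. Then (-10)^{46} = (-10)^{32+8+4+2} ≡ 22 × 16 × 57 × 39 ≡ 49 mod 61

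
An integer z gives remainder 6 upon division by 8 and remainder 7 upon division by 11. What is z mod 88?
M = 8 × 11 = 88. M₁ = 11, y₁ ≡ 3 mod 8. M₂ = 8, y₂ ≡ 7 mod 11. z = 6×11×3 + 7×8×7 ≡ 62 mod 88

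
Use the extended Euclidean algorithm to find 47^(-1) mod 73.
Extended GCD: 47(14) + 73(-9) = 1. So 47^(-1) ≡ 14 mod 73. Verify: 47 × 14 = 658 ≡ 1 mod 73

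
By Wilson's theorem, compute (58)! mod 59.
By Wilson's theorem, (58)! ≡ -1 ≡ 58 mod 59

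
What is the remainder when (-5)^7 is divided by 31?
By repeated squaring mod 31: (-5)^{1}≡26, (-5)^{2}≡25, (-5)^{4}≡5. Then (-5)^{7} = (-5)^{4+2+1} ≡ 5 × 25 × 26 ≡ 26 mod 31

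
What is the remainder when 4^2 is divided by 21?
4^{2} = 16 ≡ 16 mod 21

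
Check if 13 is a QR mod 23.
By Euler's criterion: 13^{11} ≡ 1 (mod 23). Since this equals 1, 13 is a QR.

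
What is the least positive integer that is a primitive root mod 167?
g = 5. Powers: [5, 25, 125, 124, 119, 94, 136, 12, ...] generates all 166 non-zero residues.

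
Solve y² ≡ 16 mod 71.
The square roots of 16 mod 71 are 4 and 67. Verify: 4² = 16 ≡ 16 mod 71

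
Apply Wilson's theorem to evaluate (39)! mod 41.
(40)! = (39)! × (40) ≡ -1 (mod 41). So (39)! ≡ -1 × (40)^(-1) ≡ (-1)×(-1) = 1 (mod 41)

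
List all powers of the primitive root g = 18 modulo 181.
18^1, 18^2, ..., 18^{180} mod 181: [18, 143, 40, 177, 109, 152, 21, 16, 107, 116, 97, 117, 115, 79, 155, 75, 83, 46, 104, 62, 30, 178, 127, 114, 61, 12, 35, 87, 118, 133, 41, 14, 71, 11, 17, 125, 78, 137, 113, 43, 50, 176, 91, 9, 162, 20, 179, 145, 76, 101, 8, 144, 58, 139, 149, 148, 130, 168, 128, 132, 23, 52, 31, 15, 89, 154, 57, 121, 6, 108, 134, 59, 157, 111, 7, 126, 96, 99, 153, 39, 159, 147, 112, 25, 88, 136, 95, 81, 10, 180, 163, 38, 141, 4, 72, 29, 160, 165, 74, 65, 84, 64, 66, 102, 26, 106, 98, 135, 77, 119, 151, 3, 54, 67, 120, 169, 146, 94, 63, 48, 140, 167, 110, 170, 164, 56, 103, 44, 68, 138, 131, 5, 90, 172, 19, 161, 2, 36, 105, 80, 173, 37, 123, 42, 32, 33, 51, 13, 53, 49, 158, 129, 150, 166, 92, 27, 124, 60, 175, 73, 47, 122, 24, 70, 174, 55, 85, 82, 28, 142, 22, 34, 69, 156, 93, 45, 86, 100, 171, 1]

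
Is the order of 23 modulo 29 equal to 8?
Powers of 23 mod 29: 23^1≡23, 23^2≡7, 23^3≡16, 23^4≡20, 23^5≡25, 23^6≡24, 23^7≡1. Already 23^7≡1, so the order is 7 < 8. No, the actual order is 7.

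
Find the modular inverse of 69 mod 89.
Since 89 is prime, by Fermat 69^(-1) ≡ 69^{87} ≡ 40 mod 89. Verify: 69 × 40 = 2760 ≡ 1 mod 89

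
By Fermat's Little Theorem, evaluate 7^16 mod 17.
By Fermat's Little Theorem, 7^{16} ≡ 1 mod 17 since 17 is prime and gcd(7, 17) = 1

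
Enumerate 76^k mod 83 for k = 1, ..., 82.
76^1, 76^2, ..., 76^{82} mod 83: [76, 49, 72, 77, 42, 38, 66, 36, 80, 21, 19, 33, 18, 40, 52, 51, 58, 9, 20, 26, 67, 29, 46, 10, 13, 75, 56, 23, 5, 48, 79, 28, 53, 44, 24, 81, 14, 68, 22, 12, 82, 7, 34, 11, 6, 41, 45, 17, 47, 3, 62, 64, 50, 65, 43, 31, 32, 25, 74, 63, 57, 16, 54, 37, 73, 70, 8, 27, 60, 78, 35, 4, 55, 30, 39, 59, 2, 69, 15, 61, 71, 1]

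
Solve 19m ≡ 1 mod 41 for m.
Since 41 is prime, by Fermat 19^(-1) ≡ 19^{39} ≡ 13 mod 41. Verify: 19 × 13 = 247 ≡ 1 mod 41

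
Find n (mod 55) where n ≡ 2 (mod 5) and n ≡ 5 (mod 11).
M = 5 × 11 = 55. M₁ = 11, y₁ ≡ 1 (mod 5). M₂ = 5, y₂ ≡ 9 (mod 11). n = 2×11×1 + 5×5×9 ≡ 27 (mod 55)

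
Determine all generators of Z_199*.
There are φ(198) = 60 primitive roots mod 199: {3, 6, 15, 22, 30, 34, 38, 39, 41, 44, 48, 54, 68, 69, 71, 73, 75, 77, 84, 87, 95, 97, 99, 105, 108, 110, 113, 118, 119, 120, 127, 129, 133, 134, 142, 143, 146, 148, 149, 150, 152, 153, 154, 163, 164, 166, 167, 168, 170, 173, 176, 179, 183, 185, 186, 189, 190, 192, 195, 197}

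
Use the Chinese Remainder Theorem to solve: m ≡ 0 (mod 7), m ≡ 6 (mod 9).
M = 7 × 9 = 63. M₁ = 9, y₁ ≡ 4 (mod 7). M₂ = 7, y₂ ≡ 4 (mod 9). m = 0×9×4 + 6×7×4 ≡ 42 (mod 63)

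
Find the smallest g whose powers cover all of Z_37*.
g = 2. Powers: [2, 4, 8, 16, 32, 27, ...] generates all 36 non-zero residues.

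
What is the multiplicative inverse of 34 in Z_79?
Since 79 is prime, by Fermat 34^(-1) ≡ 34^{77} ≡ 7 mod 79. Verify: 34 × 7 = 238 ≡ 1 mod 79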